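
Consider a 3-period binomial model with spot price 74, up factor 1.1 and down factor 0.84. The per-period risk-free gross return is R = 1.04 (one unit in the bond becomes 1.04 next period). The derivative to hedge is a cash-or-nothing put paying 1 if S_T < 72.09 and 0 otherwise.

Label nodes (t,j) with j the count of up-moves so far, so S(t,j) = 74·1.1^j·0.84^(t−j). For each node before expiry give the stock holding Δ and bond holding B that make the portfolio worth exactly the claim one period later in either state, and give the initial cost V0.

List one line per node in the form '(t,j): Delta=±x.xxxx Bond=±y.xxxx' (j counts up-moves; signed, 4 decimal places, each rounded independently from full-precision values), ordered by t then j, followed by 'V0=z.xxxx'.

(0,0): Delta=-0.0171 Bond=1.3827
(1,0): Delta=-0.0458 Bond=3.2223
(1,1): Delta=-0.0105 Bond=0.9027
(2,0): Delta=0.0000 Bond=0.9615
(2,1): Delta=-0.0563 Bond=4.0680
(2,2): Delta=0.0000 Bond=0.0000
V0=0.1202

The replicating-portfolio and risk-neutral prices coincide; use p* = (1.04−0.84)/(1.1−0.84) = 0.7692 for the latter.
Payoff layer (t=3): V(3,0)=1.0000, V(3,1)=1.0000, V(3,2)=0.0000, V(3,3)=0.0000
Node (2,0) S=52.2144: V=(p*·1.0000+(1−p*)·1.0000)/1.04=0.9615; Δ=(1.0000−1.0000)/(57.4358−43.8601)=0.0000; B=V−Δ·S=0.9615
Node (2,1) S=68.3760: V=(p*·0.0000+(1−p*)·1.0000)/1.04=0.2219; Δ=(0.0000−1.0000)/(75.2136−57.4358)=-0.0563; B=V−Δ·S=4.0680
Node (2,2) S=89.5400: V=(p*·0.0000+(1−p*)·0.0000)/1.04=0.0000; Δ=(0.0000−0.0000)/(98.4940−75.2136)=0.0000; B=V−Δ·S=0.0000
Node (1,0) S=62.1600: V=(p*·0.2219+(1−p*)·0.9615)/1.04=0.3775; Δ=(0.2219−0.9615)/(68.3760−52.2144)=-0.0458; B=V−Δ·S=3.2223
Node (1,1) S=81.4000: V=(p*·0.0000+(1−p*)·0.2219)/1.04=0.0492; Δ=(0.0000−0.2219)/(89.5400−68.3760)=-0.0105; B=V−Δ·S=0.9027
Node (0,0) S=74.0000: V=(p*·0.0492+(1−p*)·0.3775)/1.04=0.1202; Δ=(0.0492−0.3775)/(81.4000−62.1600)=-0.0171; B=V−Δ·S=1.3827
Self-financing check: at every node Δ·S+B equals the discounted successor values.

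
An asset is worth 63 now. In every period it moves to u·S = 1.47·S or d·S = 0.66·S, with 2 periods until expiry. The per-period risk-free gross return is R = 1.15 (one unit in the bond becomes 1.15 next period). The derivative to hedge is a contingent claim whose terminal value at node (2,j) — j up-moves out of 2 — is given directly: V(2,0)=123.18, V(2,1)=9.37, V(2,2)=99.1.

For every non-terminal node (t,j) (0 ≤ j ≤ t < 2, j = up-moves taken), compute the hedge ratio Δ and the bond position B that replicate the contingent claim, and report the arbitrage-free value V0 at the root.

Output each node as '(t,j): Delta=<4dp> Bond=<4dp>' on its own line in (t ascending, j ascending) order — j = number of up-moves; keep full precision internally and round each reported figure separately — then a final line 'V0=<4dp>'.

The replicating-portfolio and risk-neutral prices coincide; use p* = (1.15−0.66)/(1.47−0.66) = 0.6049 for the latter.
At expiry t=2: V(2,0)=123.1800, V(2,1)=9.3700, V(2,2)=99.1000
Node (1,0) S=41.5800: V=(p*·9.3700+(1−p*)·123.1800)/1.15=47.2452; Δ=(9.3700−123.1800)/(61.1226−27.4428)=-3.3792; B=V−Δ·S=187.7514
Node (1,1) S=92.6100: V=(p*·99.1000+(1−p*)·9.3700)/1.15=55.3488; Δ=(99.1000−9.3700)/(136.1367−61.1226)=1.1962; B=V−Δ·S=-55.4290
Node (0,0) S=63.0000: V=(p*·55.3488+(1−p*)·47.2452)/1.15=45.3455; Δ=(55.3488−47.2452)/(92.6100−41.5800)=0.1588; B=V−Δ·S=35.3411
Self-financing check: at every node Δ·S+B equals the discounted successor values.

(0,0): Delta=0.1588 Bond=35.3411
(1,0): Delta=-3.3792 Bond=187.7514
(1,1): Delta=1.1962 Bond=-55.4290
V0=45.3455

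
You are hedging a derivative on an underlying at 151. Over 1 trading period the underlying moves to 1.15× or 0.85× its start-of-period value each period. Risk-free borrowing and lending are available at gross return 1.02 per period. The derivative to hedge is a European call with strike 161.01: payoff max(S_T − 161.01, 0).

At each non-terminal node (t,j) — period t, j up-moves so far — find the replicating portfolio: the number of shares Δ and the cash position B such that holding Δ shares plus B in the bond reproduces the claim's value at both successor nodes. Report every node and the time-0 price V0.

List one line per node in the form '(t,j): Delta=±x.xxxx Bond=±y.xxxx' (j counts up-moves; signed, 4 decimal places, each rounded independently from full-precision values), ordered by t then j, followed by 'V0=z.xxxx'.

(0,0): Delta=0.2790 Bond=-35.1111
V0=7.0222

Risk-neutral probability p* = (R−d)/(u−d) = (1.02−0.85)/(1.15−0.85) = 0.5667.
Terminal payoffs: V(1,0)=0.0000, V(1,1)=12.6400
(0,0): S=151.0000. Δ = (V_up−V_dn)/(S_up−S_dn) = (12.6400−0.0000)/(173.6500−128.3500) = 0.2790. V = [p*·12.6400 + (1−p*)·0.0000]/1.02 = 7.0222. B = V − Δ·S = -35.1111.
Each (Δ,B) replicates both successor values, so the strategy is self-financing and V0 is arbitrage-free.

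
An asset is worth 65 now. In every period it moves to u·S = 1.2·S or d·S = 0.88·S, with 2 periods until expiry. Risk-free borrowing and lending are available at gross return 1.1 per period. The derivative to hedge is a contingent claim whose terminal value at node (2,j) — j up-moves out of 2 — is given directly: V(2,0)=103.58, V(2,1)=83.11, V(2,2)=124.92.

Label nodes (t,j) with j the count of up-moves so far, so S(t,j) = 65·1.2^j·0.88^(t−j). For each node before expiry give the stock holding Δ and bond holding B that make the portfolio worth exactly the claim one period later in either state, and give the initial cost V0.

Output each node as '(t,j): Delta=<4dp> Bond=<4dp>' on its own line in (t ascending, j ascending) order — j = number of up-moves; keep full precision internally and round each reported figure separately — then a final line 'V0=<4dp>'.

No-arbitrage ⇒ martingale measure with p* = (R−d)/(u−d) = 0.6875.
At expiry t=2: V(2,0)=103.5800, V(2,1)=83.1100, V(2,2)=124.9200
  t=1,j=0: stock 57.2000 → up 68.6400 (V=83.1100), down 50.3360 (V=103.5800). Price 81.3699; hedge Δ=-1.1183, bond B=145.3386.
  t=1,j=1: stock 78.0000 → up 93.6000 (V=124.9200), down 68.6400 (V=83.1100). Price 101.6858; hedge Δ=1.6751, bond B=-28.9705.
  t=0,j=0: stock 65.0000 → up 78.0000 (V=101.6858), down 57.2000 (V=81.3699). Price 86.6701; hedge Δ=0.9767, bond B=23.1829.
Each (Δ,B) replicates both successor values, so the strategy is self-financing and V0 is arbitrage-free.

(0,0): Delta=0.9767 Bond=23.1829
(1,0): Delta=-1.1183 Bond=145.3386
(1,1): Delta=1.6751 Bond=-28.9705
V0=86.6701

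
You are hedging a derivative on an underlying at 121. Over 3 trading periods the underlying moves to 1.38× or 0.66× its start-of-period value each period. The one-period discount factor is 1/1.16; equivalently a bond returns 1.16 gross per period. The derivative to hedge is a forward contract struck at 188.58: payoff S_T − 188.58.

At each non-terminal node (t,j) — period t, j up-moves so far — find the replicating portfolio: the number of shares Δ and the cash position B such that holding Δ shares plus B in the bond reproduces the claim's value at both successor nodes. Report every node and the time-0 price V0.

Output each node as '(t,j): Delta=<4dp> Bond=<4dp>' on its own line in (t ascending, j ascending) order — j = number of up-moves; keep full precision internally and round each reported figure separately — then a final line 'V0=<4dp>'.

(0,0): Delta=1.0000 Bond=-120.8152
(1,0): Delta=1.0000 Bond=-140.1457
(1,1): Delta=1.0000 Bond=-140.1457
(2,0): Delta=1.0000 Bond=-162.5690
(2,1): Delta=1.0000 Bond=-162.5690
(2,2): Delta=1.0000 Bond=-162.5690
V0=0.1848

Since d<R<u, set p* = (R−d)/(u−d) = 0.6944; price each node as the discounted p*-expectation of its children.
Terminal payoffs: V(3,0)=-153.7930, V(3,1)=-115.8435, V(3,2)=-36.4946, V(3,3)=129.4167
Node (2,0) S=52.7076: V=(p*·-115.8435+(1−p*)·-153.7930)/1.16=-109.8614; Δ=(-115.8435−-153.7930)/(72.7365−34.7870)=1.0000; B=V−Δ·S=-162.5690
Node (2,1) S=110.2068: V=(p*·-36.4946+(1−p*)·-115.8435)/1.16=-52.3622; Δ=(-36.4946−-115.8435)/(152.0854−72.7365)=1.0000; B=V−Δ·S=-162.5690
Node (2,2) S=230.4324: V=(p*·129.4167+(1−p*)·-36.4946)/1.16=67.8634; Δ=(129.4167−-36.4946)/(317.9967−152.0854)=1.0000; B=V−Δ·S=-162.5690
Node (1,0) S=79.8600: V=(p*·-52.3622+(1−p*)·-109.8614)/1.16=-60.2857; Δ=(-52.3622−-109.8614)/(110.2068−52.7076)=1.0000; B=V−Δ·S=-140.1457
Node (1,1) S=166.9800: V=(p*·67.8634+(1−p*)·-52.3622)/1.16=26.8343; Δ=(67.8634−-52.3622)/(230.4324−110.2068)=1.0000; B=V−Δ·S=-140.1457
Node (0,0) S=121.0000: V=(p*·26.8343+(1−p*)·-60.2857)/1.16=0.1848; Δ=(26.8343−-60.2857)/(166.9800−79.8600)=1.0000; B=V−Δ·S=-120.8152
Root portfolio cost Δ·121+B reproduces V0=0.1848.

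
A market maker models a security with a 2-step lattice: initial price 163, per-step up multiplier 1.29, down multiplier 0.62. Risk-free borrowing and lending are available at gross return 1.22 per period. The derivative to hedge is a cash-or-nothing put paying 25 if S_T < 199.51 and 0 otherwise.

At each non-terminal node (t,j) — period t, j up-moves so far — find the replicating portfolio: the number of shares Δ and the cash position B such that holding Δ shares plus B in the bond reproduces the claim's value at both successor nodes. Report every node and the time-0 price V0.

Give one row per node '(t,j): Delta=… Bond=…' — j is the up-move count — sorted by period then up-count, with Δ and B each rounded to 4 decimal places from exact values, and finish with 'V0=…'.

Risk-neutral probability p* = (R−d)/(u−d) = (1.22−0.62)/(1.29−0.62) = 0.8955.
Payoff layer (t=2): V(2,0)=25.0000, V(2,1)=25.0000, V(2,2)=0.0000
Node (1,0) S=101.0600: V=(p*·25.0000+(1−p*)·25.0000)/1.22=20.4918; Δ=(25.0000−25.0000)/(130.3674−62.6572)=0.0000; B=V−Δ·S=20.4918
Node (1,1) S=210.2700: V=(p*·0.0000+(1−p*)·25.0000)/1.22=2.1409; Δ=(0.0000−25.0000)/(271.2483−130.3674)=-0.1775; B=V−Δ·S=39.4544
Node (0,0) S=163.0000: V=(p*·2.1409+(1−p*)·20.4918)/1.22=3.3264; Δ=(2.1409−20.4918)/(210.2700−101.0600)=-0.1680; B=V−Δ·S=30.7157
Check: Δ(0,0)·S0 + B(0,0) = 3.3264 = V0.

(0,0): Delta=-0.1680 Bond=30.7157
(1,0): Delta=0.0000 Bond=20.4918
(1,1): Delta=-0.1775 Bond=39.4544
V0=3.3264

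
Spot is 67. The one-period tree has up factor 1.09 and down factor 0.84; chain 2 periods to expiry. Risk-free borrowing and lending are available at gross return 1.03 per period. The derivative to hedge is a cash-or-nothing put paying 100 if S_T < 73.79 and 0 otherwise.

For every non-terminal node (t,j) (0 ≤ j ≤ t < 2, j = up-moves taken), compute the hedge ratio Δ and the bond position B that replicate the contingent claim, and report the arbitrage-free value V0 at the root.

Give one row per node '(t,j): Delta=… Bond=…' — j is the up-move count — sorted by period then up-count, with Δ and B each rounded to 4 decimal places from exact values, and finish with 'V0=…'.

Since d<R<u, set p* = (R−d)/(u−d) = 0.7600; price each node as the discounted p*-expectation of its children.
At expiry t=2: V(2,0)=100.0000, V(2,1)=100.0000, V(2,2)=0.0000
  t=1,j=0: stock 56.2800 → up 61.3452 (V=100.0000), down 47.2752 (V=100.0000). Price 97.0874; hedge Δ=0.0000, bond B=97.0874.
  t=1,j=1: stock 73.0300 → up 79.6027 (V=0.0000), down 61.3452 (V=100.0000). Price 23.3010; hedge Δ=-5.4772, bond B=423.3010.
  t=0,j=0: stock 67.0000 → up 73.0300 (V=23.3010), down 56.2800 (V=97.0874). Price 39.8153; hedge Δ=-4.4052, bond B=334.9609.
The time-0 hedge costs 39.8153, which is the no-arbitrage price.

(0,0): Delta=-4.4052 Bond=334.9609
(1,0): Delta=0.0000 Bond=97.0874
(1,1): Delta=-5.4772 Bond=423.3010
V0=39.8153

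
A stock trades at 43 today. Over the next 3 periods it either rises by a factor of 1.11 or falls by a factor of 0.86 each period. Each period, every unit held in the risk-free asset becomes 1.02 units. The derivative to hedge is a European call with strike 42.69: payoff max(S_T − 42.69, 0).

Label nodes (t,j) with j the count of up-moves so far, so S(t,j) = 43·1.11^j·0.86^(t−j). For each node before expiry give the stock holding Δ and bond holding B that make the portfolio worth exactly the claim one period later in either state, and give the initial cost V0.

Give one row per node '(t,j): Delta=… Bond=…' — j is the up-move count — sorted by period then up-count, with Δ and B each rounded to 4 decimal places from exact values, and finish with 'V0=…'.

Since d<R<u, set p* = (R−d)/(u−d) = 0.6400; price each node as the discounted p*-expectation of its children.
Payoff layer (t=3): V(3,0)=0.0000, V(3,1)=0.0000, V(3,2)=2.8731, V(3,3)=16.1181
  t=2,j=0: stock 31.8028 → up 35.3011 (V=0.0000), down 27.3504 (V=0.0000). Price 0.0000; hedge Δ=0.0000, bond B=0.0000.
  t=2,j=1: stock 41.0478 → up 45.5631 (V=2.8731), down 35.3011 (V=0.0000). Price 1.8027; hedge Δ=0.2800, bond B=-9.6895.
  t=2,j=2: stock 52.9803 → up 58.8081 (V=16.1181), down 45.5631 (V=2.8731). Price 11.1274; hedge Δ=1.0000, bond B=-41.8529.
  t=1,j=0: stock 36.9800 → up 41.0478 (V=1.8027), down 31.8028 (V=0.0000). Price 1.1311; hedge Δ=0.1950, bond B=-6.0797.
  t=1,j=1: stock 47.7300 → up 52.9803 (V=11.1274), down 41.0478 (V=1.8027). Price 7.6181; hedge Δ=0.7815, bond B=-29.6805.
  t=0,j=0: stock 43.0000 → up 47.7300 (V=7.6181), down 36.9800 (V=1.1311). Price 5.1792; hedge Δ=0.6034, bond B=-20.7688.
Each (Δ,B) replicates both successor values, so the strategy is self-financing and V0 is arbitrage-free.

(0,0): Delta=0.6034 Bond=-20.7688
(1,0): Delta=0.1950 Bond=-6.0797
(1,1): Delta=0.7815 Bond=-29.6805
(2,0): Delta=0.0000 Bond=0.0000
(2,1): Delta=0.2800 Bond=-9.6895
(2,2): Delta=1.0000 Bond=-41.8529
V0=5.1792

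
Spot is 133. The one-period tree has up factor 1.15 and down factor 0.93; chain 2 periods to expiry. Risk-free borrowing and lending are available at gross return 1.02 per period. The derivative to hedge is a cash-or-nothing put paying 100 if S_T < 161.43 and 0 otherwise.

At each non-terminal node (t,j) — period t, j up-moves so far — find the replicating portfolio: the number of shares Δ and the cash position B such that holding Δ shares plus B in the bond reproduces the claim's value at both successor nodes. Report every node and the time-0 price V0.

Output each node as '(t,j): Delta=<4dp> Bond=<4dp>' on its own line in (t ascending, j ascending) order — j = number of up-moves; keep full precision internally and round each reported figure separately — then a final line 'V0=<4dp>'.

(0,0): Delta=-1.3707 Bond=262.3355
(1,0): Delta=0.0000 Bond=98.0392
(1,1): Delta=-2.9719 Bond=512.4777
V0=80.0312

Since d<R<u, set p* = (R−d)/(u−d) = 0.4091; price each node as the discounted p*-expectation of its children.
Terminal values V(2,·): V(2,0)=100.0000, V(2,1)=100.0000, V(2,2)=0.0000
  t=1,j=0: stock 123.6900 → up 142.2435 (V=100.0000), down 115.0317 (V=100.0000). Price 98.0392; hedge Δ=0.0000, bond B=98.0392.
  t=1,j=1: stock 152.9500 → up 175.8925 (V=0.0000), down 142.2435 (V=100.0000). Price 57.9323; hedge Δ=-2.9719, bond B=512.4777.
  t=0,j=0: stock 133.0000 → up 152.9500 (V=57.9323), down 123.6900 (V=98.0392). Price 80.0312; hedge Δ=-1.3707, bond B=262.3355.
Self-financing check: at every node Δ·S+B equals the discounted successor values.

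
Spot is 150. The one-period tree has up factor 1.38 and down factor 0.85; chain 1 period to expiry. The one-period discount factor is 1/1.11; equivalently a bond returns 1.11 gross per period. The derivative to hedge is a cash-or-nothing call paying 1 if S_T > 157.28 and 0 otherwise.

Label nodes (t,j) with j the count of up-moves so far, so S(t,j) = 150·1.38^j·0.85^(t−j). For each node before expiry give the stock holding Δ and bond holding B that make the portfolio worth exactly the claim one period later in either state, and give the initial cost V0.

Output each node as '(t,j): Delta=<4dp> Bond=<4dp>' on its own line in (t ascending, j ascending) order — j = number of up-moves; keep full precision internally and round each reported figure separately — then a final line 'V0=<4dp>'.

(0,0): Delta=0.0126 Bond=-1.4448
V0=0.4420

Risk-neutral probability p* = (R−d)/(u−d) = (1.11−0.85)/(1.38−0.85) = 0.4906.
Payoff layer (t=1): V(1,0)=0.0000, V(1,1)=1.0000
(0,0): S=150.0000. Δ = (V_up−V_dn)/(S_up−S_dn) = (1.0000−0.0000)/(207.0000−127.5000) = 0.0126. V = [p*·1.0000 + (1−p*)·0.0000]/1.11 = 0.4420. B = V − Δ·S = -1.4448.
The time-0 hedge costs 0.4420, which is the no-arbitrage price.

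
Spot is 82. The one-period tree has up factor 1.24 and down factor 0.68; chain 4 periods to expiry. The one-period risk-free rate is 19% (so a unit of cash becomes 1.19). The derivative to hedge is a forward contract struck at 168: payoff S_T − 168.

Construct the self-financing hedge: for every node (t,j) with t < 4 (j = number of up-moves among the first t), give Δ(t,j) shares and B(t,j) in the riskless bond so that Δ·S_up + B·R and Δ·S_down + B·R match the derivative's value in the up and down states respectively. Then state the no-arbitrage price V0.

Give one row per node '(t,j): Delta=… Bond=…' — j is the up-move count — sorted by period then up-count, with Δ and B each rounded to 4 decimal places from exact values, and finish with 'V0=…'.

The replicating-portfolio and risk-neutral prices coincide; use p* = (1.19−0.68)/(1.24−0.68) = 0.9107 for the latter.
Terminal values V(4,·): V(4,0)=-150.4673, V(4,1)=-136.0286, V(4,2)=-109.6991, V(4,3)=-61.6866, V(4,4)=25.8655
(3,0): S=25.7834. Δ = (V_up−V_dn)/(S_up−S_dn) = (-136.0286−-150.4673)/(31.9714−17.5327) = 1.0000. V = [p*·-136.0286 + (1−p*)·-150.4673]/1.19 = -115.3930. B = V − Δ·S = -141.1765.
(3,1): S=47.0168. Δ = (V_up−V_dn)/(S_up−S_dn) = (-109.6991−-136.0286)/(58.3009−31.9714) = 1.0000. V = [p*·-109.6991 + (1−p*)·-136.0286]/1.19 = -94.1596. B = V − Δ·S = -141.1765.
(3,2): S=85.7366. Δ = (V_up−V_dn)/(S_up−S_dn) = (-61.6866−-109.6991)/(106.3134−58.3009) = 1.0000. V = [p*·-61.6866 + (1−p*)·-109.6991]/1.19 = -55.4399. B = V − Δ·S = -141.1765.
(3,3): S=156.3432. Δ = (V_up−V_dn)/(S_up−S_dn) = (25.8655−-61.6866)/(193.8655−106.3134) = 1.0000. V = [p*·25.8655 + (1−p*)·-61.6866]/1.19 = 15.1667. B = V − Δ·S = -141.1765.
(2,0): S=37.9168. Δ = (V_up−V_dn)/(S_up−S_dn) = (-94.1596−-115.3930)/(47.0168−25.7834) = 1.0000. V = [p*·-94.1596 + (1−p*)·-115.3930]/1.19 = -80.7189. B = V − Δ·S = -118.6357.
(2,1): S=69.1424. Δ = (V_up−V_dn)/(S_up−S_dn) = (-55.4399−-94.1596)/(85.7366−47.0168) = 1.0000. V = [p*·-55.4399 + (1−p*)·-94.1596]/1.19 = -49.4933. B = V − Δ·S = -118.6357.
(2,2): S=126.0832. Δ = (V_up−V_dn)/(S_up−S_dn) = (15.1667−-55.4399)/(156.3432−85.7366) = 1.0000. V = [p*·15.1667 + (1−p*)·-55.4399]/1.19 = 7.4475. B = V − Δ·S = -118.6357.
(1,0): S=55.7600. Δ = (V_up−V_dn)/(S_up−S_dn) = (-49.4933−-80.7189)/(69.1424−37.9168) = 1.0000. V = [p*·-49.4933 + (1−p*)·-80.7189]/1.19 = -43.9339. B = V − Δ·S = -99.6939.
(1,1): S=101.6800. Δ = (V_up−V_dn)/(S_up−S_dn) = (7.4475−-49.4933)/(126.0832−69.1424) = 1.0000. V = [p*·7.4475 + (1−p*)·-49.4933]/1.19 = 1.9861. B = V − Δ·S = -99.6939.
(0,0): S=82.0000. Δ = (V_up−V_dn)/(S_up−S_dn) = (1.9861−-43.9339)/(101.6800−55.7600) = 1.0000. V = [p*·1.9861 + (1−p*)·-43.9339]/1.19 = -1.7764. B = V − Δ·S = -83.7764.
Check: Δ(0,0)·S0 + B(0,0) = -1.7764 = V0.

(0,0): Delta=1.0000 Bond=-83.7764
(1,0): Delta=1.0000 Bond=-99.6939
(1,1): Delta=1.0000 Bond=-99.6939
(2,0): Delta=1.0000 Bond=-118.6357
(2,1): Delta=1.0000 Bond=-118.6357
(2,2): Delta=1.0000 Bond=-118.6357
(3,0): Delta=1.0000 Bond=-141.1765
(3,1): Delta=1.0000 Bond=-141.1765
(3,2): Delta=1.0000 Bond=-141.1765
(3,3): Delta=1.0000 Bond=-141.1765
V0=-1.7764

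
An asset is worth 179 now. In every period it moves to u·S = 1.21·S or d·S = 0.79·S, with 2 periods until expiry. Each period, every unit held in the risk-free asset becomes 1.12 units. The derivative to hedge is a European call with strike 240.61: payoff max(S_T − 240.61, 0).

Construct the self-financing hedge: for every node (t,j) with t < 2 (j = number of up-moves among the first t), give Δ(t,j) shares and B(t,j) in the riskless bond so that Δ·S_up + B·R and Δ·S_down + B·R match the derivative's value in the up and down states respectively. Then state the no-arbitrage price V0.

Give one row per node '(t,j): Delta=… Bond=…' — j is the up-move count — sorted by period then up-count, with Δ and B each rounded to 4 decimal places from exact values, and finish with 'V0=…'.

(0,0): Delta=0.2003 Bond=-25.2880
(1,0): Delta=0.0000 Bond=0.0000
(1,1): Delta=0.2360 Bond=-36.0469
V0=10.5634

The replicating-portfolio and risk-neutral prices coincide; use p* = (1.12−0.79)/(1.21−0.79) = 0.7857 for the latter.
Terminal values V(2,·): V(2,0)=0.0000, V(2,1)=0.0000, V(2,2)=21.4639
(1,0): S=141.4100. Δ = (V_up−V_dn)/(S_up−S_dn) = (0.0000−0.0000)/(171.1061−111.7139) = 0.0000. V = [p*·0.0000 + (1−p*)·0.0000]/1.12 = 0.0000. B = V − Δ·S = 0.0000.
(1,1): S=216.5900. Δ = (V_up−V_dn)/(S_up−S_dn) = (21.4639−0.0000)/(262.0739−171.1061) = 0.2360. V = [p*·21.4639 + (1−p*)·0.0000]/1.12 = 15.0576. B = V − Δ·S = -36.0469.
(0,0): S=179.0000. Δ = (V_up−V_dn)/(S_up−S_dn) = (15.0576−0.0000)/(216.5900−141.4100) = 0.2003. V = [p*·15.0576 + (1−p*)·0.0000]/1.12 = 10.5634. B = V − Δ·S = -25.2880.
Each (Δ,B) replicates both successor values, so the strategy is self-financing and V0 is arbitrage-free.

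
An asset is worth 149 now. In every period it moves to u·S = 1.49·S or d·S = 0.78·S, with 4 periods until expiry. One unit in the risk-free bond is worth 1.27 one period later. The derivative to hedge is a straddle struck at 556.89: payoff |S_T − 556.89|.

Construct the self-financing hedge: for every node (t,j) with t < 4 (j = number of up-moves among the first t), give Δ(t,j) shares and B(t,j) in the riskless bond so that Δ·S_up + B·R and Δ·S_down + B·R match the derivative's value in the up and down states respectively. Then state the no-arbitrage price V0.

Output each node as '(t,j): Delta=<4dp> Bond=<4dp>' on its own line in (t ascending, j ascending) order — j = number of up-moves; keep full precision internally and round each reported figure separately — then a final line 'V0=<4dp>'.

(0,0): Delta=-0.4615 Bond=164.7881
(1,0): Delta=-1.0000 Bond=271.8681
(1,1): Delta=-0.3349 Bond=181.1805
(2,0): Delta=-1.0000 Bond=345.2725
(2,1): Delta=-1.0000 Bond=345.2725
(2,2): Delta=-0.1786 Bond=178.3888
(3,0): Delta=-1.0000 Bond=438.4961
(3,1): Delta=-1.0000 Bond=438.4961
(3,2): Delta=-1.0000 Bond=438.4961
(3,3): Delta=0.0145 Bond=131.3960
V0=96.0281

Under the risk-neutral measure, an up-move has probability p* = (R−d)/(u−d) = 0.6901 and values discount at R = 1.27.
Payoff layer (t=4): V(4,0)=501.7376, V(4,1)=451.5347, V(4,2)=355.6344, V(4,3)=172.4402, V(4,4)=177.5078
  t=3,j=0: stock 70.7082 → up 105.3553 (V=451.5347), down 55.1524 (V=501.7376). Price 367.7878; hedge Δ=-1.0000, bond B=438.4961.
  t=3,j=1: stock 135.0709 → up 201.2556 (V=355.6344), down 105.3553 (V=451.5347). Price 303.4252; hedge Δ=-1.0000, bond B=438.4961.
  t=3,j=2: stock 258.0200 → up 384.4498 (V=172.4402), down 201.2556 (V=355.6344). Price 180.4760; hedge Δ=-1.0000, bond B=438.4961.
  t=3,j=3: stock 492.8844 → up 734.3978 (V=177.5078), down 384.4498 (V=172.4402). Price 138.5335; hedge Δ=0.0145, bond B=131.3960.
  t=2,j=0: stock 90.6516 → up 135.0709 (V=303.4252), down 70.7082 (V=367.7878). Price 254.6209; hedge Δ=-1.0000, bond B=345.2725.
  t=2,j=1: stock 173.1678 → up 258.0200 (V=180.4760), down 135.0709 (V=303.4252). Price 172.1047; hedge Δ=-1.0000, bond B=345.2725.
  t=2,j=2: stock 330.7949 → up 492.8844 (V=138.5335), down 258.0200 (V=180.4760). Price 119.3148; hedge Δ=-0.1786, bond B=178.3888.
  t=1,j=0: stock 116.2200 → up 173.1678 (V=172.1047), down 90.6516 (V=254.6209). Price 155.6481; hedge Δ=-1.0000, bond B=271.8681.
  t=1,j=1: stock 222.0100 → up 330.7949 (V=119.3148), down 173.1678 (V=172.1047). Price 106.8285; hedge Δ=-0.3349, bond B=181.1805.
  t=0,j=0: stock 149.0000 → up 222.0100 (V=106.8285), down 116.2200 (V=155.6481). Price 96.0281; hedge Δ=-0.4615, bond B=164.7881.
Each (Δ,B) replicates both successor values, so the strategy is self-financing and V0 is arbitrage-free.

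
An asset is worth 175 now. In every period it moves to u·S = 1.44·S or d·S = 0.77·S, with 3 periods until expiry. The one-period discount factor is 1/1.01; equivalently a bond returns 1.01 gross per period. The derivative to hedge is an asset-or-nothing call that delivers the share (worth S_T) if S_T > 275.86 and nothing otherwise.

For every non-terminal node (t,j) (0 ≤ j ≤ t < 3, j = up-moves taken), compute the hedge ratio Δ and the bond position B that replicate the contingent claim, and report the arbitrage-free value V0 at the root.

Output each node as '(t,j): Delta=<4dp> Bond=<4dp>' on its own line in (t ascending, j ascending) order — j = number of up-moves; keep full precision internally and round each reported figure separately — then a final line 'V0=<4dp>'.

Since d<R<u, set p* = (R−d)/(u−d) = 0.3582; price each node as the discounted p*-expectation of its children.
Terminal values V(3,·): V(3,0)=0.0000, V(3,1)=0.0000, V(3,2)=279.4176, V(3,3)=522.5472
  t=2,j=0: stock 103.7575 → up 149.4108 (V=0.0000), down 79.8933 (V=0.0000). Price 0.0000; hedge Δ=0.0000, bond B=0.0000.
  t=2,j=1: stock 194.0400 → up 279.4176 (V=279.4176), down 149.4108 (V=0.0000). Price 99.0989; hedge Δ=2.1493, bond B=-317.9423.
  t=2,j=2: stock 362.8800 → up 522.5472 (V=522.5472), down 279.4176 (V=279.4176). Price 362.8800; hedge Δ=1.0000, bond B=0.0000.
  t=1,j=0: stock 134.7500 → up 194.0400 (V=99.0989), down 103.7575 (V=0.0000). Price 35.1466; hedge Δ=1.0977, bond B=-112.7622.
  t=1,j=1: stock 252.0000 → up 362.8800 (V=362.8800), down 194.0400 (V=99.0989). Price 191.6709; hedge Δ=1.5623, bond B=-202.0322.
  t=0,j=0: stock 175.0000 → up 252.0000 (V=191.6709), down 134.7500 (V=35.1466). Price 90.3119; hedge Δ=1.3350, bond B=-143.3064.
Check: Δ(0,0)·S0 + B(0,0) = 90.3119 = V0.

(0,0): Delta=1.3350 Bond=-143.3064
(1,0): Delta=1.0977 Bond=-112.7622
(1,1): Delta=1.5623 Bond=-202.0322
(2,0): Delta=0.0000 Bond=0.0000
(2,1): Delta=2.1493 Bond=-317.9423
(2,2): Delta=1.0000 Bond=0.0000
V0=90.3119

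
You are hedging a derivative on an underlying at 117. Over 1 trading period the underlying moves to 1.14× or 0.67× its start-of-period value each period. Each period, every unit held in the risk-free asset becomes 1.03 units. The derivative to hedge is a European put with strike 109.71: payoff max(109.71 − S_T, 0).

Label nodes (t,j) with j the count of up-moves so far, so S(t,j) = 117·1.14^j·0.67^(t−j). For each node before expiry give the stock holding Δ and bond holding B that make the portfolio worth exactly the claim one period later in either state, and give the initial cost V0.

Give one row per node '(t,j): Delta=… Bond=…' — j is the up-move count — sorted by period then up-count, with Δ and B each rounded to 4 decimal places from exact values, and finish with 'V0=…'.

Since d<R<u, set p* = (R−d)/(u−d) = 0.7660; price each node as the discounted p*-expectation of its children.
At expiry t=1: V(1,0)=31.3200, V(1,1)=0.0000
(0,0): S=117.0000. Δ = (V_up−V_dn)/(S_up−S_dn) = (0.0000−31.3200)/(133.3800−78.3900) = -0.5696. V = [p*·0.0000 + (1−p*)·31.3200]/1.03 = 7.1167. B = V − Δ·S = 73.7550.
Root portfolio cost Δ·117+B reproduces V0=7.1167.

(0,0): Delta=-0.5696 Bond=73.7550
V0=7.1167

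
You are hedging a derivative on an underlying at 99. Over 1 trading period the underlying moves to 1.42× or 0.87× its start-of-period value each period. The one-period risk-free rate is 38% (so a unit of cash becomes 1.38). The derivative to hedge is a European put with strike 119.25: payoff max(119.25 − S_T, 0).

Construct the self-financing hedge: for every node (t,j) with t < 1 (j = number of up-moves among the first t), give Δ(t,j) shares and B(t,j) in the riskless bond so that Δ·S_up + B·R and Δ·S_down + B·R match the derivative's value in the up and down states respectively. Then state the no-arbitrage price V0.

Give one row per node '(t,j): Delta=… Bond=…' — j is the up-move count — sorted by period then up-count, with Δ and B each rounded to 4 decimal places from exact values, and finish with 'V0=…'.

Under the risk-neutral measure, an up-move has probability p* = (R−d)/(u−d) = 0.9273 and values discount at R = 1.38.
At expiry t=1: V(1,0)=33.1200, V(1,1)=0.0000
(0,0): S=99.0000. Δ = (V_up−V_dn)/(S_up−S_dn) = (0.0000−33.1200)/(140.5800−86.1300) = -0.6083. V = [p*·0.0000 + (1−p*)·33.1200]/1.38 = 1.7455. B = V − Δ·S = 61.9636.
Root portfolio cost Δ·99+B reproduces V0=1.7455.

(0,0): Delta=-0.6083 Bond=61.9636
V0=1.7455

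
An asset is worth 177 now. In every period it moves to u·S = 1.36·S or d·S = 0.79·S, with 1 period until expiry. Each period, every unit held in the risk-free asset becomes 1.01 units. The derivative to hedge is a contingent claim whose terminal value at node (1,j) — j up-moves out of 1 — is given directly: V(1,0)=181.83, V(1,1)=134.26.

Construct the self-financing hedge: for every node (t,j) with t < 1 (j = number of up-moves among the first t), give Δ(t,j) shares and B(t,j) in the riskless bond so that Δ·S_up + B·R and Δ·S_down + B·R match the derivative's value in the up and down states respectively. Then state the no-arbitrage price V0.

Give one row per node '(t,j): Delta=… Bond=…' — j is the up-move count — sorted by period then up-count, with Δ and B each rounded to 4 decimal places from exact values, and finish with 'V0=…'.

Risk-neutral probability p* = (R−d)/(u−d) = (1.01−0.79)/(1.36−0.79) = 0.3860.
At expiry t=1: V(1,0)=181.8300, V(1,1)=134.2600
  t=0,j=0: stock 177.0000 → up 240.7200 (V=134.2600), down 139.8300 (V=181.8300). Price 161.8511; hedge Δ=-0.4715, bond B=245.3073.
The time-0 hedge costs 161.8511, which is the no-arbitrage price.

(0,0): Delta=-0.4715 Bond=245.3073
V0=161.8511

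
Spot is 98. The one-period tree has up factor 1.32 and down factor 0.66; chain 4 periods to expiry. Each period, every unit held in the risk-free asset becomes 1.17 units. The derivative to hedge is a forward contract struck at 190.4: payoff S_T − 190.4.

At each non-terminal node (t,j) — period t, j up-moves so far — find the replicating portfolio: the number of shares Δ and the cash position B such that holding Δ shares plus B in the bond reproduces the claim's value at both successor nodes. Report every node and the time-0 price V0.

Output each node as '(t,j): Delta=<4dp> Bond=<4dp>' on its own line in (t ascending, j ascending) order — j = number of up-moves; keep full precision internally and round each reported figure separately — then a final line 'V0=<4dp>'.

(0,0): Delta=1.0000 Bond=-101.6070
(1,0): Delta=1.0000 Bond=-118.8802
(1,1): Delta=1.0000 Bond=-118.8802
(2,0): Delta=1.0000 Bond=-139.0898
(2,1): Delta=1.0000 Bond=-139.0898
(2,2): Delta=1.0000 Bond=-139.0898
(3,0): Delta=1.0000 Bond=-162.7350
(3,1): Delta=1.0000 Bond=-162.7350
(3,2): Delta=1.0000 Bond=-162.7350
(3,3): Delta=1.0000 Bond=-162.7350
V0=-3.6070

Since d<R<u, set p* = (R−d)/(u−d) = 0.7727; price each node as the discounted p*-expectation of its children.
At expiry t=4: V(4,0)=-171.8048, V(4,1)=-153.2095, V(4,2)=-116.0190, V(4,3)=-41.6381, V(4,4)=107.1239
  t=3,j=0: stock 28.1746 → up 37.1905 (V=-153.2095), down 18.5952 (V=-171.8048). Price -134.5604; hedge Δ=1.0000, bond B=-162.7350.
  t=3,j=1: stock 56.3492 → up 74.3810 (V=-116.0190), down 37.1905 (V=-153.2095). Price -106.3858; hedge Δ=1.0000, bond B=-162.7350.
  t=3,j=2: stock 112.6984 → up 148.7619 (V=-41.6381), down 74.3810 (V=-116.0190). Price -50.0366; hedge Δ=1.0000, bond B=-162.7350.
  t=3,j=3: stock 225.3969 → up 297.5239 (V=107.1239), down 148.7619 (V=-41.6381). Price 62.6618; hedge Δ=1.0000, bond B=-162.7350.
  t=2,j=0: stock 42.6888 → up 56.3492 (V=-106.3858), down 28.1746 (V=-134.5604). Price -96.4010; hedge Δ=1.0000, bond B=-139.0898.
  t=2,j=1: stock 85.3776 → up 112.6984 (V=-50.0366), down 56.3492 (V=-106.3858). Price -53.7122; hedge Δ=1.0000, bond B=-139.0898.
  t=2,j=2: stock 170.7552 → up 225.3969 (V=62.6618), down 112.6984 (V=-50.0366). Price 31.6654; hedge Δ=1.0000, bond B=-139.0898.
  t=1,j=0: stock 64.6800 → up 85.3776 (V=-53.7122), down 42.6888 (V=-96.4010). Price -54.2002; hedge Δ=1.0000, bond B=-118.8802.
  t=1,j=1: stock 129.3600 → up 170.7552 (V=31.6654), down 85.3776 (V=-53.7122). Price 10.4798; hedge Δ=1.0000, bond B=-118.8802.
  t=0,j=0: stock 98.0000 → up 129.3600 (V=10.4798), down 64.6800 (V=-54.2002). Price -3.6070; hedge Δ=1.0000, bond B=-101.6070.
The time-0 hedge costs -3.6070, which is the no-arbitrage price.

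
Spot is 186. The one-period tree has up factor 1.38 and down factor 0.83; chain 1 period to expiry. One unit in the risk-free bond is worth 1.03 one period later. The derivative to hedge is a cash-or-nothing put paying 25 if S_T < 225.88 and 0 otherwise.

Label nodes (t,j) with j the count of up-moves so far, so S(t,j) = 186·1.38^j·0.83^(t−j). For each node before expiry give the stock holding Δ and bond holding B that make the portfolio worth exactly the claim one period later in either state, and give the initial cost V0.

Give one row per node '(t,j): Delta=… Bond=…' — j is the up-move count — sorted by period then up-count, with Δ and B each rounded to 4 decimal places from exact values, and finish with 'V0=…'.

No-arbitrage ⇒ martingale measure with p* = (R−d)/(u−d) = 0.3636.
Terminal values V(1,·): V(1,0)=25.0000, V(1,1)=0.0000
(0,0): S=186.0000. Δ = (V_up−V_dn)/(S_up−S_dn) = (0.0000−25.0000)/(256.6800−154.3800) = -0.2444. V = [p*·0.0000 + (1−p*)·25.0000]/1.03 = 15.4457. B = V − Δ·S = 60.9003.
Each (Δ,B) replicates both successor values, so the strategy is self-financing and V0 is arbitrage-free.

(0,0): Delta=-0.2444 Bond=60.9003
V0=15.4457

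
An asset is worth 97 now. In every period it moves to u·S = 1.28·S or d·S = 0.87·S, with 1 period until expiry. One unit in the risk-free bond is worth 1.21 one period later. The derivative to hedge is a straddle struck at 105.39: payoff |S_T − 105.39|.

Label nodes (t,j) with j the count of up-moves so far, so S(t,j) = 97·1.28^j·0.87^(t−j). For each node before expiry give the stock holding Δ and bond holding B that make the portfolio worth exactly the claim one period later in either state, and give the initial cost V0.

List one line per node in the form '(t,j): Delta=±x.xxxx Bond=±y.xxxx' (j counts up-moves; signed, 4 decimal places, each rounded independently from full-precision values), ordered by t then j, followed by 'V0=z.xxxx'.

Since d<R<u, set p* = (R−d)/(u−d) = 0.8293; price each node as the discounted p*-expectation of its children.
Payoff layer (t=1): V(1,0)=21.0000, V(1,1)=18.7700
Node (0,0) S=97.0000: V=(p*·18.7700+(1−p*)·21.0000)/1.21=15.8271; Δ=(18.7700−21.0000)/(124.1600−84.3900)=-0.0561; B=V−Δ·S=21.2661
Check: Δ(0,0)·S0 + B(0,0) = 15.8271 = V0.

(0,0): Delta=-0.0561 Bond=21.2661
V0=15.8271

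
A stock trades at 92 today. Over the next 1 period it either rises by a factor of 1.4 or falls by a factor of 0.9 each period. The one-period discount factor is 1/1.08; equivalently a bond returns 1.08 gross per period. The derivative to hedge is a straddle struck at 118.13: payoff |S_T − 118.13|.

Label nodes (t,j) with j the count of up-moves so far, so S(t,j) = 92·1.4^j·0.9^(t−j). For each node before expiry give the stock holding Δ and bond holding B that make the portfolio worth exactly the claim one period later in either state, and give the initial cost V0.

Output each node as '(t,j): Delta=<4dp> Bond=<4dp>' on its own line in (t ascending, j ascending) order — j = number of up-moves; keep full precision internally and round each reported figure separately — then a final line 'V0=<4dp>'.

The replicating-portfolio and risk-neutral prices coincide; use p* = (1.08−0.9)/(1.4−0.9) = 0.3600 for the latter.
Terminal values V(1,·): V(1,0)=35.3300, V(1,1)=10.6700
(0,0): S=92.0000. Δ = (V_up−V_dn)/(S_up−S_dn) = (10.6700−35.3300)/(128.8000−82.8000) = -0.5361. V = [p*·10.6700 + (1−p*)·35.3300]/1.08 = 24.4930. B = V − Δ·S = 73.8130.
Each (Δ,B) replicates both successor values, so the strategy is self-financing and V0 is arbitrage-free.

(0,0): Delta=-0.5361 Bond=73.8130
V0=24.4930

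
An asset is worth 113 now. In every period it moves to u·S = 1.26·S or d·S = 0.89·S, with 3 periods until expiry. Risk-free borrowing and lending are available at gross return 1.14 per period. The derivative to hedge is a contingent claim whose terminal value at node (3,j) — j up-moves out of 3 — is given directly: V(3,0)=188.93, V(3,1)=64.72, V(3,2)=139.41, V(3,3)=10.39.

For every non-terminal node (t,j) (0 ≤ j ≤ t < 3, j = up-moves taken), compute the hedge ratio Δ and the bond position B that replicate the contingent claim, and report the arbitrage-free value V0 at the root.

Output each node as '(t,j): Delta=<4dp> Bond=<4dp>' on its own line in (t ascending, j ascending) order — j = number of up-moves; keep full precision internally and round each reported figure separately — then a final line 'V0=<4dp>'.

(0,0): Delta=-0.7220 Bond=139.2161
(1,0): Delta=0.2400 Bond=61.9519
(1,1): Delta=-1.0482 Bond=205.1485
(2,0): Delta=-3.7506 Bond=427.8118
(2,1): Delta=1.5930 Bond=-100.8243
(2,2): Delta=-1.9437 Bond=394.5223
V0=57.6259

Under the risk-neutral measure, an up-move has probability p* = (R−d)/(u−d) = 0.6757 and values discount at R = 1.14.
At expiry t=3: V(3,0)=188.9300, V(3,1)=64.7200, V(3,2)=139.4100, V(3,3)=10.3900
(2,0): S=89.5073. Δ = (V_up−V_dn)/(S_up−S_dn) = (64.7200−188.9300)/(112.7792−79.6615) = -3.7506. V = [p*·64.7200 + (1−p*)·188.9300]/1.14 = 92.1091. B = V − Δ·S = 427.8118.
(2,1): S=126.7182. Δ = (V_up−V_dn)/(S_up−S_dn) = (139.4100−64.7200)/(159.6649−112.7792) = 1.5930. V = [p*·139.4100 + (1−p*)·64.7200]/1.14 = 101.0405. B = V − Δ·S = -100.8243.
(2,2): S=179.3988. Δ = (V_up−V_dn)/(S_up−S_dn) = (10.3900−139.4100)/(226.0425−159.6649) = -1.9437. V = [p*·10.3900 + (1−p*)·139.4100]/1.14 = 45.8196. B = V − Δ·S = 394.5223.
(1,0): S=100.5700. Δ = (V_up−V_dn)/(S_up−S_dn) = (101.0405−92.1091)/(126.7182−89.5073) = 0.2400. V = [p*·101.0405 + (1−p*)·92.1091]/1.14 = 86.0911. B = V − Δ·S = 61.9519.
(1,1): S=142.3800. Δ = (V_up−V_dn)/(S_up−S_dn) = (45.8196−101.0405)/(179.3988−126.7182) = -1.0482. V = [p*·45.8196 + (1−p*)·101.0405]/1.14 = 55.9027. B = V − Δ·S = 205.1485.
(0,0): S=113.0000. Δ = (V_up−V_dn)/(S_up−S_dn) = (55.9027−86.0911)/(142.3800−100.5700) = -0.7220. V = [p*·55.9027 + (1−p*)·86.0911]/1.14 = 57.6259. B = V − Δ·S = 139.2161.
Each (Δ,B) replicates both successor values, so the strategy is self-financing and V0 is arbitrage-free.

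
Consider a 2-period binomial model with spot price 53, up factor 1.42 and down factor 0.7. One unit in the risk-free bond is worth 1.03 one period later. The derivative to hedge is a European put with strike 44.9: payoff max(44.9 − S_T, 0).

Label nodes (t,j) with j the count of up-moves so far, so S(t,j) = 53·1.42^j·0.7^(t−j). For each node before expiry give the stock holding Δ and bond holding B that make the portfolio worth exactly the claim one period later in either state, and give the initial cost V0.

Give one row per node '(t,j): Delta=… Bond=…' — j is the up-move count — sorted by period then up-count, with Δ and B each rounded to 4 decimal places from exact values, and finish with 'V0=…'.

No-arbitrage ⇒ martingale measure with p* = (R−d)/(u−d) = 0.4583.
Payoff layer (t=2): V(2,0)=18.9300, V(2,1)=0.0000, V(2,2)=0.0000
Node (1,0) S=37.1000: V=(p*·0.0000+(1−p*)·18.9300)/1.03=9.9551; Δ=(0.0000−18.9300)/(52.6820−25.9700)=-0.7087; B=V−Δ·S=36.2468
Node (1,1) S=75.2600: V=(p*·0.0000+(1−p*)·0.0000)/1.03=0.0000; Δ=(0.0000−0.0000)/(106.8692−52.6820)=0.0000; B=V−Δ·S=0.0000
Node (0,0) S=53.0000: V=(p*·0.0000+(1−p*)·9.9551)/1.03=5.2353; Δ=(0.0000−9.9551)/(75.2600−37.1000)=-0.2609; B=V−Δ·S=19.0618
Each (Δ,B) replicates both successor values, so the strategy is self-financing and V0 is arbitrage-free.

(0,0): Delta=-0.2609 Bond=19.0618
(1,0): Delta=-0.7087 Bond=36.2468
(1,1): Delta=0.0000 Bond=0.0000
V0=5.2353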